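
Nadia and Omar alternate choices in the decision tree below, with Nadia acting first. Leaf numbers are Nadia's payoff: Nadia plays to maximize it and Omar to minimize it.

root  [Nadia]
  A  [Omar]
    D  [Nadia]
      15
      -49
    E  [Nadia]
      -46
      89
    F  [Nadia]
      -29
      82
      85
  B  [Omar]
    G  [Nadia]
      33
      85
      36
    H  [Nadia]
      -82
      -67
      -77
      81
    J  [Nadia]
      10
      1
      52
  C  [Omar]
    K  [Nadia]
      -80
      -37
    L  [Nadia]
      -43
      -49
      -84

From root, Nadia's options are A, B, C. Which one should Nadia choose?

B

D (Nadia): max(15, -49) = 15
E (Nadia): max(-46, 89) = 89
F (Nadia): max(-29, 82, 85) = 85
A (Omar): min(15, 89, 85) = 15
G (Nadia): max(33, 85, 36) = 85
H (Nadia): max(-82, -67, -77, 81) = 81
J (Nadia): max(10, 1, 52) = 52
B (Omar): min(85, 81, 52) = 52
K (Nadia): max(-80, -37) = -37
L (Nadia): max(-43, -49, -84) = -43
C (Omar): min(-37, -43) = -43
root (Nadia): max(15, 52, -43) = 52
Nadia at root wants the highest of {A=15, B=52, C=-43}, so chooses B.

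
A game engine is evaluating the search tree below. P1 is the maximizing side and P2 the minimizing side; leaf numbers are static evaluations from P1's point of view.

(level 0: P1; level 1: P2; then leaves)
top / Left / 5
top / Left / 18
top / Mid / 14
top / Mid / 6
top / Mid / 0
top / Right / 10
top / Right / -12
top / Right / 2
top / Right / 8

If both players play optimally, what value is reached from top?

Left (P2): min(5, 18) = 5
Mid (P2): min(14, 6, 0) = 0
Right (P2): min(10, -12, 2, 8) = -12
top (P1): max(5, 0, -12) = 5

5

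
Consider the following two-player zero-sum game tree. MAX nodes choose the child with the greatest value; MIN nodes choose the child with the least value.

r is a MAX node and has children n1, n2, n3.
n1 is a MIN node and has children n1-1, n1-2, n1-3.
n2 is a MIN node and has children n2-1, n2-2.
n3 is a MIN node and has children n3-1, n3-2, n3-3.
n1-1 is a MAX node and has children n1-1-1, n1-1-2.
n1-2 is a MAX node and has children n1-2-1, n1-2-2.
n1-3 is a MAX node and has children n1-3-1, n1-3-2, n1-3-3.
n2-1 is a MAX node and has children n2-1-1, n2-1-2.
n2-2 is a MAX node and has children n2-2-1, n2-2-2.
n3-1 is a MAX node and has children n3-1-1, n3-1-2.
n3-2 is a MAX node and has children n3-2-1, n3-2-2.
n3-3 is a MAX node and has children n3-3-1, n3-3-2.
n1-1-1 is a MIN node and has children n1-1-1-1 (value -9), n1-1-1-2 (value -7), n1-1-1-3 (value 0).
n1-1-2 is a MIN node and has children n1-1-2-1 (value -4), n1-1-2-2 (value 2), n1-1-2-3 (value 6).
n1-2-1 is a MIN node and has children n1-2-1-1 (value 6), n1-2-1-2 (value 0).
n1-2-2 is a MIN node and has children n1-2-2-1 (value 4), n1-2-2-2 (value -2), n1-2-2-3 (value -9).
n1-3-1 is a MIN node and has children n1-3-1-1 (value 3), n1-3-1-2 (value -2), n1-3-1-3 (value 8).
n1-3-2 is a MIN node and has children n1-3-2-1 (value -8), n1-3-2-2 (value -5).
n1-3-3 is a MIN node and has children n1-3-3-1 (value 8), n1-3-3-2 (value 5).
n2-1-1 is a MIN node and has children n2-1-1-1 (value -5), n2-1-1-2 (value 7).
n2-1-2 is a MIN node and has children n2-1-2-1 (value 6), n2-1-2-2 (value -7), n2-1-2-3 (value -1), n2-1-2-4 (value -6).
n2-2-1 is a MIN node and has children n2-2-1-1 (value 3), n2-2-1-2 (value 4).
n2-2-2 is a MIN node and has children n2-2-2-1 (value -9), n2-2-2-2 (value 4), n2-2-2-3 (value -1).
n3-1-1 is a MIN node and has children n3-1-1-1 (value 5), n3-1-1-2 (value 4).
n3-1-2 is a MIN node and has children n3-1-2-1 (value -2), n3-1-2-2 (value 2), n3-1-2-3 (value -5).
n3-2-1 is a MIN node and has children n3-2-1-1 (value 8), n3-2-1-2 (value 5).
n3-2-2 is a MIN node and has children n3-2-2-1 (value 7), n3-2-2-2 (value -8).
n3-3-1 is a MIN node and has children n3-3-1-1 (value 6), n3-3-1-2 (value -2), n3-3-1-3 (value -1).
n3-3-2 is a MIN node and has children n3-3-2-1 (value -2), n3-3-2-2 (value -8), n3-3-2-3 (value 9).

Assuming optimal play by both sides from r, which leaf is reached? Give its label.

n1-1-1 (MIN): min(-9, -7, 0) = -9
n1-1-2 (MIN): min(-4, 2, 6) = -4
n1-1 (MAX): max(-9, -4) = -4
n1-2-1 (MIN): min(6, 0) = 0
n1-2-2 (MIN): min(4, -2, -9) = -9
n1-2 (MAX): max(0, -9) = 0
n1-3-1 (MIN): min(3, -2, 8) = -2
n1-3-2 (MIN): min(-8, -5) = -8
n1-3-3 (MIN): min(8, 5) = 5
n1-3 (MAX): max(-2, -8, 5) = 5
n1 (MIN): min(-4, 0, 5) = -4
n2-1-1 (MIN): min(-5, 7) = -5
n2-1-2 (MIN): min(6, -7, -1, -6) = -7
n2-1 (MAX): max(-5, -7) = -5
n2-2-1 (MIN): min(3, 4) = 3
n2-2-2 (MIN): min(-9, 4, -1) = -9
n2-2 (MAX): max(3, -9) = 3
n2 (MIN): min(-5, 3) = -5
n3-1-1 (MIN): min(5, 4) = 4
n3-1-2 (MIN): min(-2, 2, -5) = -5
n3-1 (MAX): max(4, -5) = 4
n3-2-1 (MIN): min(8, 5) = 5
n3-2-2 (MIN): min(7, -8) = -8
n3-2 (MAX): max(5, -8) = 5
n3-3-1 (MIN): min(6, -2, -1) = -2
n3-3-2 (MIN): min(-2, -8, 9) = -8
n3-3 (MAX): max(-2, -8) = -2
n3 (MIN): min(4, 5, -2) = -2
r (MAX): max(-4, -5, -2) = -2
At r, MAX picks n3 (highest: -2).
At n3, MIN picks n3-3 (lowest: -2).
At n3-3, MAX picks n3-3-1 (highest: -2).
At n3-3-1, MIN picks n3-3-1-2 (lowest: -2).
Terminal value -2.

n3-3-1-2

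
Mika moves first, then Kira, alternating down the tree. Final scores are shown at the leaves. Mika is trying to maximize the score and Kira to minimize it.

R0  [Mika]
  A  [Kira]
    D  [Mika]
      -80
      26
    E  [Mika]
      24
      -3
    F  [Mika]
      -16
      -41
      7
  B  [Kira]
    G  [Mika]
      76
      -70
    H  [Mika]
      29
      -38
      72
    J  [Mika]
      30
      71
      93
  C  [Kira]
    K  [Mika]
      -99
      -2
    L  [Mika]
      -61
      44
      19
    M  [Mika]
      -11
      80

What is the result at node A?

7

D (Mika): max(-80, 26) = 26
E (Mika): max(24, -3) = 24
F (Mika): max(-16, -41, 7) = 7
A (Kira): min(26, 24, 7) = 7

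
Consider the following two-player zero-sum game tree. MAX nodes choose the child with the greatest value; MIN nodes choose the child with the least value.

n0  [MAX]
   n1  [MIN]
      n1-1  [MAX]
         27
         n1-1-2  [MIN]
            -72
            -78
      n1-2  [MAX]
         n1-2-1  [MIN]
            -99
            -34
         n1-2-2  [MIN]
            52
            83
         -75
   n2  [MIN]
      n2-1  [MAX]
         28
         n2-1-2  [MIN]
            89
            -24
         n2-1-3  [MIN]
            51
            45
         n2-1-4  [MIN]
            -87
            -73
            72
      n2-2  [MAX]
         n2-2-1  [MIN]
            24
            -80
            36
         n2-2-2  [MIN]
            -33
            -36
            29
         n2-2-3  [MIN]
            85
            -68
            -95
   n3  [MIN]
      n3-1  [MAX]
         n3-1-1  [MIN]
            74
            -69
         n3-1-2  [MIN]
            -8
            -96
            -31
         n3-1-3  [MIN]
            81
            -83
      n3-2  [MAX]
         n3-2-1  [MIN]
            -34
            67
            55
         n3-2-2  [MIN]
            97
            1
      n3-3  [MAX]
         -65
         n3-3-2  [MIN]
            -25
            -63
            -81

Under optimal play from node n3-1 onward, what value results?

n3-1-1 (MIN): min(74, -69) = -69
n3-1-2 (MIN): min(-8, -96, -31) = -96
n3-1-3 (MIN): min(81, -83) = -83
n3-1 (MAX): max(-69, -96, -83) = -69

-69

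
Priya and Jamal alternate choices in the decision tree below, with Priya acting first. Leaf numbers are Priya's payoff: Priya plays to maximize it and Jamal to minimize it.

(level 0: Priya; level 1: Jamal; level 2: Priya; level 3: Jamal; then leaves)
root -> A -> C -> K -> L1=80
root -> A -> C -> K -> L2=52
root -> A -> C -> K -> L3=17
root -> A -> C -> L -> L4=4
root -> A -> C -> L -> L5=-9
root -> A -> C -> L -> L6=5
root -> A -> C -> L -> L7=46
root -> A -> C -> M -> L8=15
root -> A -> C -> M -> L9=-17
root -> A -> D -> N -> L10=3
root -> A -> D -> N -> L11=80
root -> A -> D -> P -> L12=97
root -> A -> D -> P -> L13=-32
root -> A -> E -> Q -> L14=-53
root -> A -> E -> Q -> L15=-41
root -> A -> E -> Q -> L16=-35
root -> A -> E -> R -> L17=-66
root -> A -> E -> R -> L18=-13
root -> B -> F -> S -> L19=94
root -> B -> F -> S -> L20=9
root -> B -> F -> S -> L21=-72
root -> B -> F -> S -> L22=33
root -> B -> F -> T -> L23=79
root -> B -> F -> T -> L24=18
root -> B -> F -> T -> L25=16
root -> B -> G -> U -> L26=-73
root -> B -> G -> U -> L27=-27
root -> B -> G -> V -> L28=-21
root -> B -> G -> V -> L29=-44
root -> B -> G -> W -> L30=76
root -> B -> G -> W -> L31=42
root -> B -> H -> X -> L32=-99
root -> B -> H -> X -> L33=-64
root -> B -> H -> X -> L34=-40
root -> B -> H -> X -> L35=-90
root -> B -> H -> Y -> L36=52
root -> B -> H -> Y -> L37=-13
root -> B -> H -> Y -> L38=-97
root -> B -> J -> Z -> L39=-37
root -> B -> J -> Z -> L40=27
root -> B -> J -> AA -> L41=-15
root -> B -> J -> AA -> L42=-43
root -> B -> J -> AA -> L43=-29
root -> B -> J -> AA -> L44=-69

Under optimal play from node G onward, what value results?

42

U (Jamal): min(-73, -27) = -73
V (Jamal): min(-21, -44) = -44
W (Jamal): min(76, 42) = 42
G (Priya): max(-73, -44, 42) = 42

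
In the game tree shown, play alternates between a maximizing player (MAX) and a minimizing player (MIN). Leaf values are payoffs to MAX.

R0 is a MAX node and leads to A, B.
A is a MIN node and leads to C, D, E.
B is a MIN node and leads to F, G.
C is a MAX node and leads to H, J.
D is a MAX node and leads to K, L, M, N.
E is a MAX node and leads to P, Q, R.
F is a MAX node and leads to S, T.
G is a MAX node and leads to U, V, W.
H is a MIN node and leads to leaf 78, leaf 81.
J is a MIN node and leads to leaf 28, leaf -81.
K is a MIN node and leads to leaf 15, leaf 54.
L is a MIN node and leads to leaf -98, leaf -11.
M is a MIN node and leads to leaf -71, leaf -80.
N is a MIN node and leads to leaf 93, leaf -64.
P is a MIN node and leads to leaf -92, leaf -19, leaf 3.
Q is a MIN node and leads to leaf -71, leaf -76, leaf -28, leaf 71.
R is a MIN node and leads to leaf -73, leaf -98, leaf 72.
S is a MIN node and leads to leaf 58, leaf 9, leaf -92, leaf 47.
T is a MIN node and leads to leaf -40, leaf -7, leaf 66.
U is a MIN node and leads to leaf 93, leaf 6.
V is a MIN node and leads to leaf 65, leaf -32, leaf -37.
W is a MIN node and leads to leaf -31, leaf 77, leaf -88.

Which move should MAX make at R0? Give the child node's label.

B

H (MIN): min(78, 81) = 78
J (MIN): min(28, -81) = -81
C (MAX): max(78, -81) = 78
K (MIN): min(15, 54) = 15
L (MIN): min(-98, -11) = -98
M (MIN): min(-71, -80) = -80
N (MIN): min(93, -64) = -64
D (MAX): max(15, -98, -80, -64) = 15
P (MIN): min(-92, -19, 3) = -92
Q (MIN): min(-71, -76, -28, 71) = -76
R (MIN): min(-73, -98, 72) = -98
E (MAX): max(-92, -76, -98) = -76
A (MIN): min(78, 15, -76) = -76
S (MIN): min(58, 9, -92, 47) = -92
T (MIN): min(-40, -7, 66) = -40
F (MAX): max(-92, -40) = -40
U (MIN): min(93, 6) = 6
V (MIN): min(65, -32, -37) = -37
W (MIN): min(-31, 77, -88) = -88
G (MAX): max(6, -37, -88) = 6
B (MIN): min(-40, 6) = -40
R0 (MAX): max(-76, -40) = -40
MAX at R0 wants the highest of {A=-76, B=-40}, so chooses B.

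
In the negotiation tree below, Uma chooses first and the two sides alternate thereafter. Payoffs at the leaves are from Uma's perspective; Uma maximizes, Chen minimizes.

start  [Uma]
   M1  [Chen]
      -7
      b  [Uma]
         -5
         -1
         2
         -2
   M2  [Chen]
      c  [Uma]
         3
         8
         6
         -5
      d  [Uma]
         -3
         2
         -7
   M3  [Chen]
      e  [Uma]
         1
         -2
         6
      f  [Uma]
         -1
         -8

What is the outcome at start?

b (Uma): max(-5, -1, 2, -2) = 2
M1 (Chen): min(-7, 2) = -7
c (Uma): max(3, 8, 6, -5) = 8
d (Uma): max(-3, 2, -7) = 2
M2 (Chen): min(8, 2) = 2
e (Uma): max(1, -2, 6) = 6
f (Uma): max(-1, -8) = -1
M3 (Chen): min(6, -1) = -1
start (Uma): max(-7, 2, -1) = 2

2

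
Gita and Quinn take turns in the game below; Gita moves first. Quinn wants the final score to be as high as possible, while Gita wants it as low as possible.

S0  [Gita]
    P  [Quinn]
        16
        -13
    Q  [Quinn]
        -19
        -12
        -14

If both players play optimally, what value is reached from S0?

-12

P (Quinn): max(16, -13) = 16
Q (Quinn): max(-19, -12, -14) = -12
S0 (Gita): min(16, -12) = -12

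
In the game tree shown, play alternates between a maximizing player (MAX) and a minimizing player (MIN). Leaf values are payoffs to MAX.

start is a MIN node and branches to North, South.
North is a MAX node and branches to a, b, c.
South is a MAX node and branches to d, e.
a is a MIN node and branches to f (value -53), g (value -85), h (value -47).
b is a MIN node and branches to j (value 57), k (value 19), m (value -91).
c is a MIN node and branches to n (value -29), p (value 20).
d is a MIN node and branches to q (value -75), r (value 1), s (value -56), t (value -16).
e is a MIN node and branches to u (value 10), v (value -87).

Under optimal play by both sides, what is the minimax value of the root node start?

a (MIN): min(-53, -85, -47) = -85
b (MIN): min(57, 19, -91) = -91
c (MIN): min(-29, 20) = -29
North (MAX): max(-85, -91, -29) = -29
d (MIN): min(-75, 1, -56, -16) = -75
e (MIN): min(10, -87) = -87
South (MAX): max(-75, -87) = -75
start (MIN): min(-29, -75) = -75

-75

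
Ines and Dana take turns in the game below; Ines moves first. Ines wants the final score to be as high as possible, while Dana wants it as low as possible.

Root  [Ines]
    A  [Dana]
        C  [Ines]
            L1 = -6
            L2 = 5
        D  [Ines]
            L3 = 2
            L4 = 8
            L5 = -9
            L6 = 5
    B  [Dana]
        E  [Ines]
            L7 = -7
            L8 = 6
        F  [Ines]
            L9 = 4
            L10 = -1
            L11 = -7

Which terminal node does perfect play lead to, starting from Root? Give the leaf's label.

L2

C (Ines): max(-6, 5) = 5
D (Ines): max(2, 8, -9, 5) = 8
A (Dana): min(5, 8) = 5
E (Ines): max(-7, 6) = 6
F (Ines): max(4, -1, -7) = 4
B (Dana): min(6, 4) = 4
Root (Ines): max(5, 4) = 5
At Root, Ines picks A (highest: 5).
At A, Dana picks C (lowest: 5).
At C, Ines picks L2 (highest: 5).
Terminal value 5.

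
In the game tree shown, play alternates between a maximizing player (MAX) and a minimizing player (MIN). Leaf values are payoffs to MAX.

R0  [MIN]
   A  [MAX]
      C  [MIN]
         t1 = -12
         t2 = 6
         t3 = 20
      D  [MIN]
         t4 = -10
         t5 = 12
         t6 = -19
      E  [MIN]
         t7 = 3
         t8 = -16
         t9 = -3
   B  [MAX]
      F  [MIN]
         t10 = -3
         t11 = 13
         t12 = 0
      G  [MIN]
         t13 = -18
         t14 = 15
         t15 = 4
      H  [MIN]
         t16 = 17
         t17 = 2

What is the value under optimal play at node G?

G (MIN): min(-18, 15, 4) = -18

-18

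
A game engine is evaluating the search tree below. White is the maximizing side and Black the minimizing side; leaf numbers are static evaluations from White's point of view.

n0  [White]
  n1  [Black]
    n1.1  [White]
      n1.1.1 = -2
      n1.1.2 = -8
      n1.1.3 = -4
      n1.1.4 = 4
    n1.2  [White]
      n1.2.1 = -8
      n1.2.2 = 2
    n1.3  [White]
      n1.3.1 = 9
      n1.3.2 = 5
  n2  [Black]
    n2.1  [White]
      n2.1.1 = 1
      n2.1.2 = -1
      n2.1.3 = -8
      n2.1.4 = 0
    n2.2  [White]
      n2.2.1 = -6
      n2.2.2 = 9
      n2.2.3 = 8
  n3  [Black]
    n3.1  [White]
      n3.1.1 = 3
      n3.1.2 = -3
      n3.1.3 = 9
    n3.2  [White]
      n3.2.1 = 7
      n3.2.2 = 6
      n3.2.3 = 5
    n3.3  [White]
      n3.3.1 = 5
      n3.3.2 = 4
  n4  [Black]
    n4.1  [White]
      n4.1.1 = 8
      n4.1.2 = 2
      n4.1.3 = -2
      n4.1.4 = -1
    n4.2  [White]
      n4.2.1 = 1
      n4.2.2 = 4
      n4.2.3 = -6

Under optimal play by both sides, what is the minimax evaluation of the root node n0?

5

n1.1 (White): max(-2, -8, -4, 4) = 4
n1.2 (White): max(-8, 2) = 2
n1.3 (White): max(9, 5) = 9
n1 (Black): min(4, 2, 9) = 2
n2.1 (White): max(1, -1, -8, 0) = 1
n2.2 (White): max(-6, 9, 8) = 9
n2 (Black): min(1, 9) = 1
n3.1 (White): max(3, -3, 9) = 9
n3.2 (White): max(7, 6, 5) = 7
n3.3 (White): max(5, 4) = 5
n3 (Black): min(9, 7, 5) = 5
n4.1 (White): max(8, 2, -2, -1) = 8
n4.2 (White): max(1, 4, -6) = 4
n4 (Black): min(8, 4) = 4
n0 (White): max(2, 1, 5, 4) = 5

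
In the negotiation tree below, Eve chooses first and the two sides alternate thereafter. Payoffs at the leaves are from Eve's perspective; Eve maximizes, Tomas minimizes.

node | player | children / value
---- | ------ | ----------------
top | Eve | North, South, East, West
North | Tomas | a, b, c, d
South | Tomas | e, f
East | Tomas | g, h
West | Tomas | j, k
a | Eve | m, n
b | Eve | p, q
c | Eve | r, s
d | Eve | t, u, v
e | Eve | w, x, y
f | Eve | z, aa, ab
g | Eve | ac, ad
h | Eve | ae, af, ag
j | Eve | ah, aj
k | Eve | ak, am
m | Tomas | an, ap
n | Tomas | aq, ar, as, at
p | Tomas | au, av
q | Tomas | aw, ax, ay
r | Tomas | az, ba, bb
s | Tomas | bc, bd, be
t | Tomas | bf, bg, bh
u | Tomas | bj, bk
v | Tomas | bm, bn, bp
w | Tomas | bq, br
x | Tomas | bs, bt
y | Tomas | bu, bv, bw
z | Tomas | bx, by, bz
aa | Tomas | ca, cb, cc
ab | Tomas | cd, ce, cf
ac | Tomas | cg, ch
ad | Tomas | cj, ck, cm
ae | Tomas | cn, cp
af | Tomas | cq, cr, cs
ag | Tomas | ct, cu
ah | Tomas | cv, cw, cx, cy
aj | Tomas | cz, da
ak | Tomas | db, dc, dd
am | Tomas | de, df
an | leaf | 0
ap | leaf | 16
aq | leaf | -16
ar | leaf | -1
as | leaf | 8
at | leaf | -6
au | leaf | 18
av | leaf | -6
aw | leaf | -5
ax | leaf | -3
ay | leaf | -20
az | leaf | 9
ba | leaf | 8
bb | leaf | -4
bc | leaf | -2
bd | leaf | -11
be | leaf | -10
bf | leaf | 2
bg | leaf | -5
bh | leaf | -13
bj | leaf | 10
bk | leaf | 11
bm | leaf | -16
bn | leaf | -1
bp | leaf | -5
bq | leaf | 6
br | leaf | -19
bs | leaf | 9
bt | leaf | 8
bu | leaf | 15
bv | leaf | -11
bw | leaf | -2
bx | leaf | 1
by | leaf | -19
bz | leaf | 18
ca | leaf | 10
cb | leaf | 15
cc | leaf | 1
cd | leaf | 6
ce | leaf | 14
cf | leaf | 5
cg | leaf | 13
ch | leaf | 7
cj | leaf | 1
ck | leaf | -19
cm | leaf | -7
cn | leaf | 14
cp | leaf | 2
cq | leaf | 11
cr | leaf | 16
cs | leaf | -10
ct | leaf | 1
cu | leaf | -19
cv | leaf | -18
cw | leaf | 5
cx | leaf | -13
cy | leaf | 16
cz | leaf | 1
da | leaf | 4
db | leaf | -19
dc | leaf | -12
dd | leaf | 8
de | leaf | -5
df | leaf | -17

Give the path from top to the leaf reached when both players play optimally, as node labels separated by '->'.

top -> South -> f -> ab -> cf

m (Tomas): min(0, 16) = 0
n (Tomas): min(-16, -1, 8, -6) = -16
a (Eve): max(0, -16) = 0
p (Tomas): min(18, -6) = -6
q (Tomas): min(-5, -3, -20) = -20
b (Eve): max(-6, -20) = -6
r (Tomas): min(9, 8, -4) = -4
s (Tomas): min(-2, -11, -10) = -11
c (Eve): max(-4, -11) = -4
t (Tomas): min(2, -5, -13) = -13
u (Tomas): min(10, 11) = 10
v (Tomas): min(-16, -1, -5) = -16
d (Eve): max(-13, 10, -16) = 10
North (Tomas): min(0, -6, -4, 10) = -6
w (Tomas): min(6, -19) = -19
x (Tomas): min(9, 8) = 8
y (Tomas): min(15, -11, -2) = -11
e (Eve): max(-19, 8, -11) = 8
z (Tomas): min(1, -19, 18) = -19
aa (Tomas): min(10, 15, 1) = 1
ab (Tomas): min(6, 14, 5) = 5
f (Eve): max(-19, 1, 5) = 5
South (Tomas): min(8, 5) = 5
ac (Tomas): min(13, 7) = 7
ad (Tomas): min(1, -19, -7) = -19
g (Eve): max(7, -19) = 7
ae (Tomas): min(14, 2) = 2
af (Tomas): min(11, 16, -10) = -10
ag (Tomas): min(1, -19) = -19
h (Eve): max(2, -10, -19) = 2
East (Tomas): min(7, 2) = 2
ah (Tomas): min(-18, 5, -13, 16) = -18
aj (Tomas): min(1, 4) = 1
j (Eve): max(-18, 1) = 1
ak (Tomas): min(-19, -12, 8) = -19
am (Tomas): min(-5, -17) = -17
k (Eve): max(-19, -17) = -17
West (Tomas): min(1, -17) = -17
top (Eve): max(-6, 5, 2, -17) = 5
At top, Eve picks South (highest: 5).
At South, Tomas picks f (lowest: 5).
At f, Eve picks ab (highest: 5).
At ab, Tomas picks cf (lowest: 5).
Terminal value 5.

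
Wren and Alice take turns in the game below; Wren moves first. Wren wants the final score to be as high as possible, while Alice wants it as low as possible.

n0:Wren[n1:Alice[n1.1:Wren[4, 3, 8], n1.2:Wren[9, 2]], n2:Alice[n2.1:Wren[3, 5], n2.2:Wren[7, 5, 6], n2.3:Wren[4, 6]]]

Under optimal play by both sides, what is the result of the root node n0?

n1.1 (Wren): max(4, 3, 8) = 8
n1.2 (Wren): max(9, 2) = 9
n1 (Alice): min(8, 9) = 8
n2.1 (Wren): max(3, 5) = 5
n2.2 (Wren): max(7, 5, 6) = 7
n2.3 (Wren): max(4, 6) = 6
n2 (Alice): min(5, 7, 6) = 5
n0 (Wren): max(8, 5) = 8

8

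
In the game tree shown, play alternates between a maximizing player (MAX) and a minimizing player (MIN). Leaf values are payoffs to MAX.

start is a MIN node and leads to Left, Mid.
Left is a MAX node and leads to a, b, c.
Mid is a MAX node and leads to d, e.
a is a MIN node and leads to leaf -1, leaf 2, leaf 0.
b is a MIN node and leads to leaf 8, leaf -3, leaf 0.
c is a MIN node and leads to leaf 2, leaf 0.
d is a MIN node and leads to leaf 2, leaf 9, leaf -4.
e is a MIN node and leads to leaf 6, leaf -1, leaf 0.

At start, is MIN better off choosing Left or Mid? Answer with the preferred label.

Mid

a (MIN): min(-1, 2, 0) = -1
b (MIN): min(8, -3, 0) = -3
c (MIN): min(2, 0) = 0
Left (MAX): max(-1, -3, 0) = 0
d (MIN): min(2, 9, -4) = -4
e (MIN): min(6, -1, 0) = -1
Mid (MAX): max(-4, -1) = -1
MIN prefers the lower value; Left=0, Mid=-1. Mid is better since -1 < 0.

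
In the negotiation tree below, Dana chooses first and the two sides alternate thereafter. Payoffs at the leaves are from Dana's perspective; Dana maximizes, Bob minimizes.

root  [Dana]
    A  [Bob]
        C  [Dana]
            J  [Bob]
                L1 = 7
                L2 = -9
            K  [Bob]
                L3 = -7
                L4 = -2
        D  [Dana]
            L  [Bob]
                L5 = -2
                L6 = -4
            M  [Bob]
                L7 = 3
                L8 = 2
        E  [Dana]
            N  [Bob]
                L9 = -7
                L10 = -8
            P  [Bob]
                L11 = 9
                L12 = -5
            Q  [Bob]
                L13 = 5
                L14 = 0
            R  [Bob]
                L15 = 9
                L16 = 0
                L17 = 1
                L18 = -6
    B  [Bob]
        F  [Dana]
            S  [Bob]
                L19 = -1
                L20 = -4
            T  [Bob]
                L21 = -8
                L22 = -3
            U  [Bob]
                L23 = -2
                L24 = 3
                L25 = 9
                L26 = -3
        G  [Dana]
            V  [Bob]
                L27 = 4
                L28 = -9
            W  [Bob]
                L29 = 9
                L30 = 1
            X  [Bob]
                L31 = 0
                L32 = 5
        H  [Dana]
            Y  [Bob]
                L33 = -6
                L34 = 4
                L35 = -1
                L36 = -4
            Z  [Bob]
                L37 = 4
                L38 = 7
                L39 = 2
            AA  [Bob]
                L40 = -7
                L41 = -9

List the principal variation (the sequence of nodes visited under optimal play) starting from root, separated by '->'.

root -> B -> F -> U -> L26

J (Bob): min(7, -9) = -9
K (Bob): min(-7, -2) = -7
C (Dana): max(-9, -7) = -7
L (Bob): min(-2, -4) = -4
M (Bob): min(3, 2) = 2
D (Dana): max(-4, 2) = 2
N (Bob): min(-7, -8) = -8
P (Bob): min(9, -5) = -5
Q (Bob): min(5, 0) = 0
R (Bob): min(9, 0, 1, -6) = -6
E (Dana): max(-8, -5, 0, -6) = 0
A (Bob): min(-7, 2, 0) = -7
S (Bob): min(-1, -4) = -4
T (Bob): min(-8, -3) = -8
U (Bob): min(-2, 3, 9, -3) = -3
F (Dana): max(-4, -8, -3) = -3
V (Bob): min(4, -9) = -9
W (Bob): min(9, 1) = 1
X (Bob): min(0, 5) = 0
G (Dana): max(-9, 1, 0) = 1
Y (Bob): min(-6, 4, -1, -4) = -6
Z (Bob): min(4, 7, 2) = 2
AA (Bob): min(-7, -9) = -9
H (Dana): max(-6, 2, -9) = 2
B (Bob): min(-3, 1, 2) = -3
root (Dana): max(-7, -3) = -3
At root, Dana picks B (highest: -3).
At B, Bob picks F (lowest: -3).
At F, Dana picks U (highest: -3).
At U, Bob picks L26 (lowest: -3).
Terminal value -3.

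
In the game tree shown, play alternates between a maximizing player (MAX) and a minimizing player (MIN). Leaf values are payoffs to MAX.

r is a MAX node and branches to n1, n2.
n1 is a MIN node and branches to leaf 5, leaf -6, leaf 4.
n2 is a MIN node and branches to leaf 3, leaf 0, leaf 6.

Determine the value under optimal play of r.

0

n1 (MIN): min(5, -6, 4) = -6
n2 (MIN): min(3, 0, 6) = 0
r (MAX): max(-6, 0) = 0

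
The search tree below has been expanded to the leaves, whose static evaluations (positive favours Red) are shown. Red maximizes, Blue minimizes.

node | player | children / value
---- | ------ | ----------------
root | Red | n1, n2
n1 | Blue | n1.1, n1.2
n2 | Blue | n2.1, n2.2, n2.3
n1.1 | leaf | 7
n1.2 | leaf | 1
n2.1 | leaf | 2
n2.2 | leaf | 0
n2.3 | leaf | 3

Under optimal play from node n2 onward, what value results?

n2 (Blue): min(2, 0, 3) = 0

0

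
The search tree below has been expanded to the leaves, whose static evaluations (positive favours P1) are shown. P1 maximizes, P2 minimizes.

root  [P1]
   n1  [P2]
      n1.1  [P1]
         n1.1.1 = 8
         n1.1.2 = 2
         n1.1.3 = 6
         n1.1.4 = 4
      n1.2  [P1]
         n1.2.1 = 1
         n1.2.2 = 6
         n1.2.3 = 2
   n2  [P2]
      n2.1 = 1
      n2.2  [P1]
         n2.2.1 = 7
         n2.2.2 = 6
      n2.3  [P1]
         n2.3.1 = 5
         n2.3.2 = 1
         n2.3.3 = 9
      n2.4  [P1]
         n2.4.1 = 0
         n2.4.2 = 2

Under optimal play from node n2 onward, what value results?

1

n2.2 (P1): max(7, 6) = 7
n2.3 (P1): max(5, 1, 9) = 9
n2.4 (P1): max(0, 2) = 2
n2 (P2): min(1, 7, 9, 2) = 1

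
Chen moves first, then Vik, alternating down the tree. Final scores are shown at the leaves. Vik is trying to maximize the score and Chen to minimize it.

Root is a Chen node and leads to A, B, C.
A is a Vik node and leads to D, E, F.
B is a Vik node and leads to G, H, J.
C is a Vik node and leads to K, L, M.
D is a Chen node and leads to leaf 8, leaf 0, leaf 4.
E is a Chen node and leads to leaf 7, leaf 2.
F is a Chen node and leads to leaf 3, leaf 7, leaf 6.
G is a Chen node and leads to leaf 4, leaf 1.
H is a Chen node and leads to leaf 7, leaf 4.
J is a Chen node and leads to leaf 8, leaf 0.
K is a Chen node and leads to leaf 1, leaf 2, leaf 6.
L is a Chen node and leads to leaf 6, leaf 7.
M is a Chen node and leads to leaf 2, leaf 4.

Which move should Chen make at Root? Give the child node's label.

D (Chen): min(8, 0, 4) = 0
E (Chen): min(7, 2) = 2
F (Chen): min(3, 7, 6) = 3
A (Vik): max(0, 2, 3) = 3
G (Chen): min(4, 1) = 1
H (Chen): min(7, 4) = 4
J (Chen): min(8, 0) = 0
B (Vik): max(1, 4, 0) = 4
K (Chen): min(1, 2, 6) = 1
L (Chen): min(6, 7) = 6
M (Chen): min(2, 4) = 2
C (Vik): max(1, 6, 2) = 6
Root (Chen): min(3, 4, 6) = 3
Chen at Root wants the lowest of {A=3, B=4, C=6}, so chooses A.

A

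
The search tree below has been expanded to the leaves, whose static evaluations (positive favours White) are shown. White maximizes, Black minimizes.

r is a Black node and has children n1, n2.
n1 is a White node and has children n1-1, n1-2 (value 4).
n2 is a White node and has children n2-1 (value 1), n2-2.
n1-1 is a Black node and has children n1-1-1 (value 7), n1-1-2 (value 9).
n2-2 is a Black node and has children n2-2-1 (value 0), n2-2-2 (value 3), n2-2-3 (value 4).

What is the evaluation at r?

n1-1 (Black): min(7, 9) = 7
n1 (White): max(7, 4) = 7
n2-2 (Black): min(0, 3, 4) = 0
n2 (White): max(1, 0) = 1
r (Black): min(7, 1) = 1

1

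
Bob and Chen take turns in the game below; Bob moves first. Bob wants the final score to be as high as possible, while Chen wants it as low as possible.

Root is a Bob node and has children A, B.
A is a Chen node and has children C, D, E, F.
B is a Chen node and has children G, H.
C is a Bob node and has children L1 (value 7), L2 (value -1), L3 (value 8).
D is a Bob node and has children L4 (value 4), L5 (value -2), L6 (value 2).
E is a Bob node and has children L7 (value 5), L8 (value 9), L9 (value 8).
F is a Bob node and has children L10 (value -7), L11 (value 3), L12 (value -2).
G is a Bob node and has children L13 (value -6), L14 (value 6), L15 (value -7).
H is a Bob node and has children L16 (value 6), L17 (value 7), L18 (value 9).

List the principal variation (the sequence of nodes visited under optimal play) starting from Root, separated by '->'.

Root -> B -> G -> L14

C (Bob): max(7, -1, 8) = 8
D (Bob): max(4, -2, 2) = 4
E (Bob): max(5, 9, 8) = 9
F (Bob): max(-7, 3, -2) = 3
A (Chen): min(8, 4, 9, 3) = 3
G (Bob): max(-6, 6, -7) = 6
H (Bob): max(6, 7, 9) = 9
B (Chen): min(6, 9) = 6
Root (Bob): max(3, 6) = 6
At Root, Bob picks B (highest: 6).
At B, Chen picks G (lowest: 6).
At G, Bob picks L14 (highest: 6).
Terminal value 6.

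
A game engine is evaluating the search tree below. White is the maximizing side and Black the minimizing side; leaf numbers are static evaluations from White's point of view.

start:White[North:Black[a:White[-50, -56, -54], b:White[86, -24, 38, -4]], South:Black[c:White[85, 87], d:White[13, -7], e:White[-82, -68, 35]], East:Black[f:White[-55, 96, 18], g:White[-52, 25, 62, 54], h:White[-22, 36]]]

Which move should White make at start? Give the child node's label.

East

a (White): max(-50, -56, -54) = -50
b (White): max(86, -24, 38, -4) = 86
North (Black): min(-50, 86) = -50
c (White): max(85, 87) = 87
d (White): max(13, -7) = 13
e (White): max(-82, -68, 35) = 35
South (Black): min(87, 13, 35) = 13
f (White): max(-55, 96, 18) = 96
g (White): max(-52, 25, 62, 54) = 62
h (White): max(-22, 36) = 36
East (Black): min(96, 62, 36) = 36
start (White): max(-50, 13, 36) = 36
White at start wants the highest of {North=-50, South=13, East=36}, so chooses East.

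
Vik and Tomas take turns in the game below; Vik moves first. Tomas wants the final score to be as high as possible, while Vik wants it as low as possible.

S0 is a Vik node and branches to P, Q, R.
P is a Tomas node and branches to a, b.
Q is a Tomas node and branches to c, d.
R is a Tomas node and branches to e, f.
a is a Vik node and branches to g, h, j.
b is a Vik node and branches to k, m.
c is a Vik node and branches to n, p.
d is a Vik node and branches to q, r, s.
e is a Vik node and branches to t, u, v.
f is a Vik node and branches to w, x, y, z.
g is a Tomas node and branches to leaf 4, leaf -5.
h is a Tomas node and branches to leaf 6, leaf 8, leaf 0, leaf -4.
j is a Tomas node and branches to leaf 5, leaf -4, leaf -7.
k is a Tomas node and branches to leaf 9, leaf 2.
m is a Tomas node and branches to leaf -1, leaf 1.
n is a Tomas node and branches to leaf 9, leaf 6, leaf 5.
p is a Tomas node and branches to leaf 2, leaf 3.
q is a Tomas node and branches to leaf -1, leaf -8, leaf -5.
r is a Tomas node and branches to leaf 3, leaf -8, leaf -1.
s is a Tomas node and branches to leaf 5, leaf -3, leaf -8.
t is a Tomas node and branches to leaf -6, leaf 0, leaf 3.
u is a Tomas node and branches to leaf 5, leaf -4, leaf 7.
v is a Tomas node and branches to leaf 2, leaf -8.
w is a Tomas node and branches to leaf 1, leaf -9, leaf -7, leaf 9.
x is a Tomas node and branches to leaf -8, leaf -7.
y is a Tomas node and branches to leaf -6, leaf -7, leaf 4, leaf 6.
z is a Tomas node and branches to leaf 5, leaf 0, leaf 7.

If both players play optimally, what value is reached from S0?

2

g (Tomas): max(4, -5) = 4
h (Tomas): max(6, 8, 0, -4) = 8
j (Tomas): max(5, -4, -7) = 5
a (Vik): min(4, 8, 5) = 4
k (Tomas): max(9, 2) = 9
m (Tomas): max(-1, 1) = 1
b (Vik): min(9, 1) = 1
P (Tomas): max(4, 1) = 4
n (Tomas): max(9, 6, 5) = 9
p (Tomas): max(2, 3) = 3
c (Vik): min(9, 3) = 3
q (Tomas): max(-1, -8, -5) = -1
r (Tomas): max(3, -8, -1) = 3
s (Tomas): max(5, -3, -8) = 5
d (Vik): min(-1, 3, 5) = -1
Q (Tomas): max(3, -1) = 3
t (Tomas): max(-6, 0, 3) = 3
u (Tomas): max(5, -4, 7) = 7
v (Tomas): max(2, -8) = 2
e (Vik): min(3, 7, 2) = 2
w (Tomas): max(1, -9, -7, 9) = 9
x (Tomas): max(-8, -7) = -7
y (Tomas): max(-6, -7, 4, 6) = 6
z (Tomas): max(5, 0, 7) = 7
f (Vik): min(9, -7, 6, 7) = -7
R (Tomas): max(2, -7) = 2
S0 (Vik): min(4, 3, 2) = 2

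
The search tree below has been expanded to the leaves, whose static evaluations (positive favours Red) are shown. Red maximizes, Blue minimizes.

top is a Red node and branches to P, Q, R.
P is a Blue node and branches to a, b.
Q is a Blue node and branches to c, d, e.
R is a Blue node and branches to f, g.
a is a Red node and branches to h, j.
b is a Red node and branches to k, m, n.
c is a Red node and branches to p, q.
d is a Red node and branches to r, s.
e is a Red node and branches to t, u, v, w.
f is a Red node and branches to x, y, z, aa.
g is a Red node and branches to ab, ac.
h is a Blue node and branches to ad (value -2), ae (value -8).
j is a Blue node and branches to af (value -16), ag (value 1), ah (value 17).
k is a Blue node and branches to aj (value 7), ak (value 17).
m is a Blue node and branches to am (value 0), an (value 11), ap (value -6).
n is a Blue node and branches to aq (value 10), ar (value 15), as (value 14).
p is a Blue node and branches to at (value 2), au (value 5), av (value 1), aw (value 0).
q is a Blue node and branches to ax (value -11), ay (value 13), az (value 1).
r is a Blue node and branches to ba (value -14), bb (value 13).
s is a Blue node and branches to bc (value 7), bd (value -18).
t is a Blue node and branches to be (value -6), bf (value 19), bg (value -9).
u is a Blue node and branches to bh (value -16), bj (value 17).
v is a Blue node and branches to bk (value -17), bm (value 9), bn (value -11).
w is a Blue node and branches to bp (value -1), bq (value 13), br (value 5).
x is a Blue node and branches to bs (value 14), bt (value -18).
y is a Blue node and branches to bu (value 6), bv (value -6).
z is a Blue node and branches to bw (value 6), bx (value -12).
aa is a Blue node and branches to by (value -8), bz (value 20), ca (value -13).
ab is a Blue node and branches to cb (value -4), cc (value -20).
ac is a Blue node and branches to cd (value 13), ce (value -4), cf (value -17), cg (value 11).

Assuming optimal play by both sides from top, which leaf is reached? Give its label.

h (Blue): min(-2, -8) = -8
j (Blue): min(-16, 1, 17) = -16
a (Red): max(-8, -16) = -8
k (Blue): min(7, 17) = 7
m (Blue): min(0, 11, -6) = -6
n (Blue): min(10, 15, 14) = 10
b (Red): max(7, -6, 10) = 10
P (Blue): min(-8, 10) = -8
p (Blue): min(2, 5, 1, 0) = 0
q (Blue): min(-11, 13, 1) = -11
c (Red): max(0, -11) = 0
r (Blue): min(-14, 13) = -14
s (Blue): min(7, -18) = -18
d (Red): max(-14, -18) = -14
t (Blue): min(-6, 19, -9) = -9
u (Blue): min(-16, 17) = -16
v (Blue): min(-17, 9, -11) = -17
w (Blue): min(-1, 13, 5) = -1
e (Red): max(-9, -16, -17, -1) = -1
Q (Blue): min(0, -14, -1) = -14
x (Blue): min(14, -18) = -18
y (Blue): min(6, -6) = -6
z (Blue): min(6, -12) = -12
aa (Blue): min(-8, 20, -13) = -13
f (Red): max(-18, -6, -12, -13) = -6
ab (Blue): min(-4, -20) = -20
ac (Blue): min(13, -4, -17, 11) = -17
g (Red): max(-20, -17) = -17
R (Blue): min(-6, -17) = -17
top (Red): max(-8, -14, -17) = -8
At top, Red picks P (highest: -8).
At P, Blue picks a (lowest: -8).
At a, Red picks h (highest: -8).
At h, Blue picks ae (lowest: -8).
Terminal value -8.

ae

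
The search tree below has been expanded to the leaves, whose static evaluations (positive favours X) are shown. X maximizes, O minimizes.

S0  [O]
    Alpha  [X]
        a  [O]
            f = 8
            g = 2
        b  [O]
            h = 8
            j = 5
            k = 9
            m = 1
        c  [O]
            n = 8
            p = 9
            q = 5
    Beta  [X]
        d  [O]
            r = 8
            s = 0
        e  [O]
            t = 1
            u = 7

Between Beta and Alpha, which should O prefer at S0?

Beta

d (O): min(8, 0) = 0
e (O): min(1, 7) = 1
Beta (X): max(0, 1) = 1
a (O): min(8, 2) = 2
b (O): min(8, 5, 9, 1) = 1
c (O): min(8, 9, 5) = 5
Alpha (X): max(2, 1, 5) = 5
O prefers the lower value; Beta=1, Alpha=5. Beta is better since 1 < 5.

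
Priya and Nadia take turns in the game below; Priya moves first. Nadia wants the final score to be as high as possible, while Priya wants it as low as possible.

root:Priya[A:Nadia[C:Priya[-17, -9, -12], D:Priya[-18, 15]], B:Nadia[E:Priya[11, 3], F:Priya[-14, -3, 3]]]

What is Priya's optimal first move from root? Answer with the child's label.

C (Priya): min(-17, -9, -12) = -17
D (Priya): min(-18, 15) = -18
A (Nadia): max(-17, -18) = -17
E (Priya): min(11, 3) = 3
F (Priya): min(-14, -3, 3) = -14
B (Nadia): max(3, -14) = 3
root (Priya): min(-17, 3) = -17
Priya at root wants the lowest of {A=-17, B=3}, so chooses A.

A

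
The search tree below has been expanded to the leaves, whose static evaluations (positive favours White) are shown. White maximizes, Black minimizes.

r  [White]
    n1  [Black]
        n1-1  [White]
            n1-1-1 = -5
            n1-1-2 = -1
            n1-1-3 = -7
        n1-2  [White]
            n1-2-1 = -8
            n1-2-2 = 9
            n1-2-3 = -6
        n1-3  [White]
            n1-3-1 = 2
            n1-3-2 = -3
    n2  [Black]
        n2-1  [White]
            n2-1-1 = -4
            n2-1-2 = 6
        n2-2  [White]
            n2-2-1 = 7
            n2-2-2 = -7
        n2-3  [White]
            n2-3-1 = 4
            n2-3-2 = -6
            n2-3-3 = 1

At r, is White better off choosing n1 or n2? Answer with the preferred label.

n2

n1-1 (White): max(-5, -1, -7) = -1
n1-2 (White): max(-8, 9, -6) = 9
n1-3 (White): max(2, -3) = 2
n1 (Black): min(-1, 9, 2) = -1
n2-1 (White): max(-4, 6) = 6
n2-2 (White): max(7, -7) = 7
n2-3 (White): max(4, -6, 1) = 4
n2 (Black): min(6, 7, 4) = 4
White prefers the higher value; n1=-1, n2=4. n2 is better since 4 > -1.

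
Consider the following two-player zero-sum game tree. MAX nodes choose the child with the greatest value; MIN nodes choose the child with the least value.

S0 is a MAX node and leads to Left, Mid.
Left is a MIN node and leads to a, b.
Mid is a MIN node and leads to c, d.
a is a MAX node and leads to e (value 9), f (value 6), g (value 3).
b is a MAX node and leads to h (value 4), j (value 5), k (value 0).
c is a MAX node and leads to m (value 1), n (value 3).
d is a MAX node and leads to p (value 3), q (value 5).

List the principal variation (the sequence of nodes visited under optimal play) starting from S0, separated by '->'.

a (MAX): max(9, 6, 3) = 9
b (MAX): max(4, 5, 0) = 5
Left (MIN): min(9, 5) = 5
c (MAX): max(1, 3) = 3
d (MAX): max(3, 5) = 5
Mid (MIN): min(3, 5) = 3
S0 (MAX): max(5, 3) = 5
At S0, MAX picks Left (highest: 5).
At Left, MIN picks b (lowest: 5).
At b, MAX picks j (highest: 5).
Terminal value 5.

S0 -> Left -> b -> j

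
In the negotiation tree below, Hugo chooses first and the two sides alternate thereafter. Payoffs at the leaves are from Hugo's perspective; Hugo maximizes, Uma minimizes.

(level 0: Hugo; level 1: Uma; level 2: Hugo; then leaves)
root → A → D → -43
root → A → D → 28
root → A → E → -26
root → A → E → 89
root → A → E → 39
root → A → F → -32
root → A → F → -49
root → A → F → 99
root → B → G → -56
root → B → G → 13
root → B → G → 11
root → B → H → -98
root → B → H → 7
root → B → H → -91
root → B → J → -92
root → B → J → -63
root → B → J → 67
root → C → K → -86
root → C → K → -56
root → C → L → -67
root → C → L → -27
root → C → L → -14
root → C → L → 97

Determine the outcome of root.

28

D (Hugo): max(-43, 28) = 28
E (Hugo): max(-26, 89, 39) = 89
F (Hugo): max(-32, -49, 99) = 99
A (Uma): min(28, 89, 99) = 28
G (Hugo): max(-56, 13, 11) = 13
H (Hugo): max(-98, 7, -91) = 7
J (Hugo): max(-92, -63, 67) = 67
B (Uma): min(13, 7, 67) = 7
K (Hugo): max(-86, -56) = -56
L (Hugo): max(-67, -27, -14, 97) = 97
C (Uma): min(-56, 97) = -56
root (Hugo): max(28, 7, -56) = 28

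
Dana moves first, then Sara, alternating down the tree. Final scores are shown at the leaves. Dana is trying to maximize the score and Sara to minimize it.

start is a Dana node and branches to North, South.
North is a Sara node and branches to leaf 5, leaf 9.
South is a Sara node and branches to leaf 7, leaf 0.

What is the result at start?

North (Sara): min(5, 9) = 5
South (Sara): min(7, 0) = 0
start (Dana): max(5, 0) = 5

5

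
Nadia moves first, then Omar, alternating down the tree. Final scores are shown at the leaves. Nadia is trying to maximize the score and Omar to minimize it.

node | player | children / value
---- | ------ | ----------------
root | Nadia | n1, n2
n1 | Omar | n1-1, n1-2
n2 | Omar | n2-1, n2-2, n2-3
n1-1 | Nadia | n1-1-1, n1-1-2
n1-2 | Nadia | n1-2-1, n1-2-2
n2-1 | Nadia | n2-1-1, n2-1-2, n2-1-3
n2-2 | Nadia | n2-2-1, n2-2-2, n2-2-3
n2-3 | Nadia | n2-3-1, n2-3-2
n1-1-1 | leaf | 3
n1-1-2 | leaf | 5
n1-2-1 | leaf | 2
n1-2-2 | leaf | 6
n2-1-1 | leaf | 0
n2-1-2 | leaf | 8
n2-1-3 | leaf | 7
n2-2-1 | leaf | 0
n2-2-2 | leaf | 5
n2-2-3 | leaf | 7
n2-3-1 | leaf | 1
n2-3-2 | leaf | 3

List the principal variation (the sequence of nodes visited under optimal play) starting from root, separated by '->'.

root -> n1 -> n1-1 -> n1-1-2

n1-1 (Nadia): max(3, 5) = 5
n1-2 (Nadia): max(2, 6) = 6
n1 (Omar): min(5, 6) = 5
n2-1 (Nadia): max(0, 8, 7) = 8
n2-2 (Nadia): max(0, 5, 7) = 7
n2-3 (Nadia): max(1, 3) = 3
n2 (Omar): min(8, 7, 3) = 3
root (Nadia): max(5, 3) = 5
At root, Nadia picks n1 (highest: 5).
At n1, Omar picks n1-1 (lowest: 5).
At n1-1, Nadia picks n1-1-2 (highest: 5).
Terminal value 5.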